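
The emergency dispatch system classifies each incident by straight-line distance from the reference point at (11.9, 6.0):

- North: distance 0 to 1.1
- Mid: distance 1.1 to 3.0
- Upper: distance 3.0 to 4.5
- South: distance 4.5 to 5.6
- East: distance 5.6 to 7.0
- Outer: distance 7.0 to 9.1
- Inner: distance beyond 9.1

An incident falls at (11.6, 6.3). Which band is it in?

North

Distance = √((11.6−11.9)² + (6.3−6.0)²) = √(0.090 + 0.090) = 0.424.
0 ≤ 0.424 < 1.1 → North.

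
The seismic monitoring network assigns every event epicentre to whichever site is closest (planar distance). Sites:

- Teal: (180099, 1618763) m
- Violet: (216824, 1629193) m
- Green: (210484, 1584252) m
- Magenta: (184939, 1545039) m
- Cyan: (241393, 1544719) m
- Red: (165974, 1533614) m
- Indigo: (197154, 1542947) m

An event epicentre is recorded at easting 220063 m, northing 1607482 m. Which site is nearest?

Squared distances to each site:
Teal: 1724382257.000; Violet: 481858642.000; Green: 631390141.000; Magenta: 5132823625.000; Cyan: 4394163069.000; Red: 8382101345.000; Indigo: 4689588506.000.
Minimum at Violet.

Violet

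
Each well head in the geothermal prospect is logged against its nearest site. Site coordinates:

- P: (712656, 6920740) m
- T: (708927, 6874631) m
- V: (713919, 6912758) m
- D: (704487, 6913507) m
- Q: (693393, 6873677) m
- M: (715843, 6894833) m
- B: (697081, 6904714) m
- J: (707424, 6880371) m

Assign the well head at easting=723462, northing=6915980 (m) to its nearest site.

Squared distances to each site:
P: 139427236.000; T: 1921006026.000; V: 101450133.000; D: 366166354.000; Q: 2693688570.000; M: 505244770.000; B: 822879917.000; J: 1525218325.000.
Minimum at V.

V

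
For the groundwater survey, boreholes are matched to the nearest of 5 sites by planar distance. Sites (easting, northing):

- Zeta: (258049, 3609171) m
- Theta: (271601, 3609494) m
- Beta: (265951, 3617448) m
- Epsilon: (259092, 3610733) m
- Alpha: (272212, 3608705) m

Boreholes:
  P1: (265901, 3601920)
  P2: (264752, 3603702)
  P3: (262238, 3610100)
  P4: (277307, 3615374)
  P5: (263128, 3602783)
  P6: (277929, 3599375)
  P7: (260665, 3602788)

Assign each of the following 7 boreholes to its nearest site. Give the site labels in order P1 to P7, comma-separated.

P1 → Alpha (d²=85864946.00)
P2 → Zeta (d²=74840170.00)
P3 → Epsilon (d²=10298005.00)
P4 → Theta (d²=67132836.00)
P5 → Zeta (d²=66602785.00)
P6 → Alpha (d²=119732989.00)
P7 → Zeta (d²=47586145.00)

Alpha, Zeta, Epsilon, Theta, Zeta, Alpha, Zeta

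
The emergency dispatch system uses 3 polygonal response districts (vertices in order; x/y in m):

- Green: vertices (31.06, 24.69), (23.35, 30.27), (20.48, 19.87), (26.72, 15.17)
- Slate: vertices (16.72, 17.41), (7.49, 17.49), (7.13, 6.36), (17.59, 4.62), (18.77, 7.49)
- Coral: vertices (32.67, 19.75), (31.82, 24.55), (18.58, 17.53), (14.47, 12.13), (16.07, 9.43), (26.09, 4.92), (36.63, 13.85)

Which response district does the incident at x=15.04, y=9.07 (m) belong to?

Cast a ray rightward from (15.04, 9.07). For each polygon, the edges (by vertex number in listed order) whose endpoints lie on opposite sides of y = 9.07, where each meets that height, and whether that is right or left of the point:
Green: no edge straddles that height → 0 crossings.
Slate: 2–3 at x≈7.218 (left), 5–1 at x≈18.443 (right) → 1 crossing.
Coral: 5–6 at x≈16.870 (right), 6–7 at x≈30.988 (right) → 2 crossings.
Only Slate has an odd count, so the point is inside Slate.

Slate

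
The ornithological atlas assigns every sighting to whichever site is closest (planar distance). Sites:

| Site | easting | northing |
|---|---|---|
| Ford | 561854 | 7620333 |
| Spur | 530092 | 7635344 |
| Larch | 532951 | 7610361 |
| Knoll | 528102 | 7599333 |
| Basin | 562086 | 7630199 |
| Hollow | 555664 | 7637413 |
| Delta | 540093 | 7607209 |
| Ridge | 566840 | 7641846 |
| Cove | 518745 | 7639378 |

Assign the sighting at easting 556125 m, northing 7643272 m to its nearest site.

Squared distances to each site:
Ford: 559019162.000; Spur: 740570273.000; Larch: 1620168197.000; Knoll: 2715924250.000; Basin: 206436850.000; Hollow: 34540402.000; Delta: 1557564993.000; Ridge: 116844701.000; Cove: 1412427636.000.
Minimum at Hollow.

Hollow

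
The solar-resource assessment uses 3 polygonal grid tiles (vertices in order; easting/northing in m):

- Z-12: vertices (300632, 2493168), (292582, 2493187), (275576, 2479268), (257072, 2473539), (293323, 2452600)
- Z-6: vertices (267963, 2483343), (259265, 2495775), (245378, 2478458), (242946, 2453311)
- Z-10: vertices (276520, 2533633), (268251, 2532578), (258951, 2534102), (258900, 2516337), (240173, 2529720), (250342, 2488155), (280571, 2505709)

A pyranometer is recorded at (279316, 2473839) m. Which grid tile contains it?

Cast a ray rightward from (279316, 2473839). For each polygon, the edges (by vertex number in listed order) whose endpoints lie on opposite sides of northing = 2473839, where each meets that height, and whether that is right or left of the point:
Z-12: 3–4 at easting≈258041.0 (left), 5–1 at easting≈297149.6 (right) → 1 crossing.
Z-6: 3–4 at easting≈244931.3 (left), 4–1 at easting≈260046.1 (left) → 0 crossings.
Z-10: no edge straddles that height → 0 crossings.
Only Z-12 has an odd count, so the point is inside Z-12.

Z-12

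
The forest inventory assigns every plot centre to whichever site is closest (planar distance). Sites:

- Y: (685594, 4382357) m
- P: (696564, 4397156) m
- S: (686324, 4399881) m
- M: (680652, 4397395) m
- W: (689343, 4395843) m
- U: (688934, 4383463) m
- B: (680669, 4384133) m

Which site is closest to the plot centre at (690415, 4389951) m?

Squared distances to each site:
Y: 80910877.000; P: 89722226.000; S: 115341181.000; M: 150729305.000; W: 35864848.000; U: 44287505.000; B: 128833640.000.
Minimum at W.

W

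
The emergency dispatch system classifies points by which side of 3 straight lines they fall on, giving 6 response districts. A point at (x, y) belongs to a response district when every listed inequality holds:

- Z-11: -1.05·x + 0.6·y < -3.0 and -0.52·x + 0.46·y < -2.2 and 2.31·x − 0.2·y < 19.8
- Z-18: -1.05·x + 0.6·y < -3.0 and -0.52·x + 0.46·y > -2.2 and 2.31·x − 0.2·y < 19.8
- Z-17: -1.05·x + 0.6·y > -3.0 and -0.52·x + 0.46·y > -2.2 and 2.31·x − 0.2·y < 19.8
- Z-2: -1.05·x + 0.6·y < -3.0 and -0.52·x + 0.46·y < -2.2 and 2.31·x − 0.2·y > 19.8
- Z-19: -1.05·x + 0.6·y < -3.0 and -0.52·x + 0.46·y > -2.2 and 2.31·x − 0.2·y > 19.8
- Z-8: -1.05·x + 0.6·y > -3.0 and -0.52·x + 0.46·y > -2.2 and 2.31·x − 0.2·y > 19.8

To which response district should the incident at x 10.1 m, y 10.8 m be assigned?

-1.05·10.1 + 0.6·10.8 = -4.125, which is < -3.0
-0.52·10.1 + 0.46·10.8 = -0.284, which is > -2.2
2.31·10.1 − 0.2·10.8 = 21.171, which is > 19.8
This sign pattern matches Z-19.

Z-19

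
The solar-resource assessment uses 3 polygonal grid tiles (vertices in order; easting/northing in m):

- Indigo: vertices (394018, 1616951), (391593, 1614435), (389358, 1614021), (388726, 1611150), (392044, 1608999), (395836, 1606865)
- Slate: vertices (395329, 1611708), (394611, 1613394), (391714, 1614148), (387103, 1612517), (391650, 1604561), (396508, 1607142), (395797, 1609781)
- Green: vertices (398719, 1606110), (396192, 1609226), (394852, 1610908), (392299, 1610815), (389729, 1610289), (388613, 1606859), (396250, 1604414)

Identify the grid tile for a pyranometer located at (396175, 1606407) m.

Cast a ray rightward from (396175, 1606407). For each polygon, the edges (by vertex number in listed order) whose endpoints lie on opposite sides of northing = 1606407, where each meets that height, and whether that is right or left of the point:
Indigo: no edge straddles that height → 0 crossings.
Slate: 4–5 at easting≈390595.0 (left), 5–6 at easting≈395124.6 (left) → 0 crossings.
Green: 1–2 at easting≈398478.1 (right), 6–7 at easting≈390024.8 (left) → 1 crossing.
Only Green has an odd count, so the point is inside Green.

Green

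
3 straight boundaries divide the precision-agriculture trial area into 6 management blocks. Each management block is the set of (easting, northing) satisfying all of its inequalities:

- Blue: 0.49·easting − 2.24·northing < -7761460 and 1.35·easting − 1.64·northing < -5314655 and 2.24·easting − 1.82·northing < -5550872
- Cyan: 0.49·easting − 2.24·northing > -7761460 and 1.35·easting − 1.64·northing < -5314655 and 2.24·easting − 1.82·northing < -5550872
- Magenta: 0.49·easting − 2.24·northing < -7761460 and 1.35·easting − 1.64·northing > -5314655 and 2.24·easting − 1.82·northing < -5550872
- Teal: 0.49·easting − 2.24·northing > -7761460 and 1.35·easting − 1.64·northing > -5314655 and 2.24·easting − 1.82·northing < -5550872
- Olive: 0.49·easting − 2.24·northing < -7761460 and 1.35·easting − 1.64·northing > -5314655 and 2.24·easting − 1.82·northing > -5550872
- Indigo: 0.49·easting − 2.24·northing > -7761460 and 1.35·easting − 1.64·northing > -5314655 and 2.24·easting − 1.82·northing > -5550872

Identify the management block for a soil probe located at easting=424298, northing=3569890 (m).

Olive

0.49·424298 − 2.24·3569890 = -7788647.580, which is < -7761460
1.35·424298 − 1.64·3569890 = -5281817.300, which is > -5314655
2.24·424298 − 1.82·3569890 = -5546772.280, which is > -5550872
This sign pattern matches Olive.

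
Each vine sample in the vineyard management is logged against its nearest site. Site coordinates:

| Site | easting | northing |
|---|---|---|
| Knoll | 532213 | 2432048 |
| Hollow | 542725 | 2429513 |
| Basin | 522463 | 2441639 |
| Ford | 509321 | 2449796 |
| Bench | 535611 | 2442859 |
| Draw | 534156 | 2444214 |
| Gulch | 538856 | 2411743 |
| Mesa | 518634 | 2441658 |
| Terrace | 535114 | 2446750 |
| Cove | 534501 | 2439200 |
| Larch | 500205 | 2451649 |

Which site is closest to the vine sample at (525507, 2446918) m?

Squared distances to each site:
Knoll: 266087336.000; Hollow: 599393549.000; Basin: 37133777.000; Ford: 270269480.000; Bench: 118566297.000; Draw: 82116817.000; Gulch: 1415476426.000; Mesa: 74905729.000; Terrace: 92322673.000; Cove: 140459560.000; Larch: 662573565.000.
Minimum at Basin.

Basin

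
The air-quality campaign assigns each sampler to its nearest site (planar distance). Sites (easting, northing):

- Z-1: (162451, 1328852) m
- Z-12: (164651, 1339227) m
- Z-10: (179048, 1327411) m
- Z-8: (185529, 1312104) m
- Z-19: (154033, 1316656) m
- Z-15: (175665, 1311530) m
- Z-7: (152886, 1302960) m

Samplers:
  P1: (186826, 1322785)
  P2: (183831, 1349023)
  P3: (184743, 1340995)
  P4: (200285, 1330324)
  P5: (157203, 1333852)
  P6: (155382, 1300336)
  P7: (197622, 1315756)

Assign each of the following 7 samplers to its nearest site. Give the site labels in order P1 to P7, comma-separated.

P1 → Z-10 (d²=81897160.00)
P2 → Z-12 (d²=463834016.00)
P3 → Z-10 (d²=216958081.00)
P4 → Z-10 (d²=459495738.00)
P5 → Z-1 (d²=52541504.00)
P6 → Z-7 (d²=13115392.00)
P7 → Z-8 (d²=159577753.00)

Z-10, Z-12, Z-10, Z-10, Z-1, Z-7, Z-8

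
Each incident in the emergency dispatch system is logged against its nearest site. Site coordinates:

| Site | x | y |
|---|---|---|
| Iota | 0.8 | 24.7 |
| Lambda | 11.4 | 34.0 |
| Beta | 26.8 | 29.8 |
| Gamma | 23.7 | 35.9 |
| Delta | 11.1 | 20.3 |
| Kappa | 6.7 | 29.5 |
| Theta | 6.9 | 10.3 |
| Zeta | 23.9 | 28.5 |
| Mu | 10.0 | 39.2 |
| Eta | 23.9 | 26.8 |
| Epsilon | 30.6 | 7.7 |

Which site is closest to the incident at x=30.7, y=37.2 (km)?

Squared distances to each site:
Iota: 1050.260; Lambda: 382.730; Beta: 69.970; Gamma: 50.690; Delta: 669.770; Kappa: 635.290; Theta: 1290.050; Zeta: 121.930; Mu: 432.490; Eta: 154.400; Epsilon: 870.260.
Minimum at Gamma.

Gamma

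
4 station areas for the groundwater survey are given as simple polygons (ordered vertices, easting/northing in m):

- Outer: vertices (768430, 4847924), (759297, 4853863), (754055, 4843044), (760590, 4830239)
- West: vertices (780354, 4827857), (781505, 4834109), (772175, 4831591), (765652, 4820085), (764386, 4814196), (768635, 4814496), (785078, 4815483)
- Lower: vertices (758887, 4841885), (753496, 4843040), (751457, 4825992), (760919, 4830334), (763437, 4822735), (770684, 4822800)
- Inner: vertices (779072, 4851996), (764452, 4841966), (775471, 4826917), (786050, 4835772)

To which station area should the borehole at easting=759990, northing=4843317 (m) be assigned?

Outer

Cast a ray rightward from (759990, 4843317). For each polygon, the edges (by vertex number in listed order) whose endpoints lie on opposite sides of northing = 4843317, where each meets that height, and whether that is right or left of the point:
Outer: 2–3 at easting≈754187.3 (left), 4–1 at easting≈766387.7 (right) → 1 crossing.
West: no edge straddles that height → 0 crossings.
Lower: no edge straddles that height → 0 crossings.
Inner: 1–2 at easting≈766421.3 (right), 4–1 at easting≈782804.9 (right) → 2 crossings.
Only Outer has an odd count, so the point is inside Outer.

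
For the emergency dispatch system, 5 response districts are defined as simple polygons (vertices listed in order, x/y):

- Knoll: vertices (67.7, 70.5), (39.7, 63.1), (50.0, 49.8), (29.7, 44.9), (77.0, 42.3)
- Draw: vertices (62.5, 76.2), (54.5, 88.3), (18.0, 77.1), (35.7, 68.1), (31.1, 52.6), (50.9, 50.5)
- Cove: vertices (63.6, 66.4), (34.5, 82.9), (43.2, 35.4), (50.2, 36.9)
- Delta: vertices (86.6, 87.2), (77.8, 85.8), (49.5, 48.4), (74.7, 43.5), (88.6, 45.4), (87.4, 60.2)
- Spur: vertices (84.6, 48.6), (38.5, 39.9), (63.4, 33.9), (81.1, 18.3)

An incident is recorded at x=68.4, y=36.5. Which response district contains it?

Spur

Cast a ray rightward from (68.4, 36.5). For each polygon, the edges (by vertex number in listed order) whose endpoints lie on opposite sides of y = 36.5, where each meets that height, and whether that is right or left of the point:
Knoll: no edge straddles that height → 0 crossings.
Draw: no edge straddles that height → 0 crossings.
Cove: 2–3 at x≈43.00 (left), 3–4 at x≈48.33 (left) → 0 crossings.
Delta: no edge straddles that height → 0 crossings.
Spur: 2–3 at x≈52.61 (left), 4–1 at x≈83.20 (right) → 1 crossing.
Only Spur has an odd count, so the point is inside Spur.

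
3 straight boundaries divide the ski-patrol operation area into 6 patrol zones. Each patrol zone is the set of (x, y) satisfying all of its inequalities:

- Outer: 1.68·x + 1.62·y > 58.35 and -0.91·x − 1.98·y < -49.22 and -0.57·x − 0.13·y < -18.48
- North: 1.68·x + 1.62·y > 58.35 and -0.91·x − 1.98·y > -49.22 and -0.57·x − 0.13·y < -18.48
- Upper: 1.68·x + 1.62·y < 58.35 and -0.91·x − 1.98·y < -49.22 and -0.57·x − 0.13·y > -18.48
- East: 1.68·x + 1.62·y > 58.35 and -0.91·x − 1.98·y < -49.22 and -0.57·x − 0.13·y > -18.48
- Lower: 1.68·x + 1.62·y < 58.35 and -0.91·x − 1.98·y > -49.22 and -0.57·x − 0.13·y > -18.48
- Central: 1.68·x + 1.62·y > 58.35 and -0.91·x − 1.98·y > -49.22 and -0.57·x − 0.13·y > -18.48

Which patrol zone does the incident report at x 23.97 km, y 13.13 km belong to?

Central

1.68·23.97 + 1.62·13.13 = 61.540, which is > 58.35
-0.91·23.97 − 1.98·13.13 = -47.810, which is > -49.22
-0.57·23.97 − 0.13·13.13 = -15.370, which is > -18.48
This sign pattern matches Central.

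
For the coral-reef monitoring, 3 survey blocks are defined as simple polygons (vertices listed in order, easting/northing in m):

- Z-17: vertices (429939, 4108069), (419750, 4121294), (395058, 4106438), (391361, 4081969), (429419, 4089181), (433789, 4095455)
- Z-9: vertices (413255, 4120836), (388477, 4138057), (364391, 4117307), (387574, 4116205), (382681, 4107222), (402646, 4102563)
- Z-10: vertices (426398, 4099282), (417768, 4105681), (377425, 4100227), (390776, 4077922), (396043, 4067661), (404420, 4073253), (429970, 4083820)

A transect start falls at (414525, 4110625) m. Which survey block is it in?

Z-17

Cast a ray rightward from (414525, 4110625). For each polygon, the edges (by vertex number in listed order) whose endpoints lie on opposite sides of northing = 4110625, where each meets that height, and whether that is right or left of the point:
Z-17: 1–2 at easting≈427969.8 (right), 2–3 at easting≈402017.2 (left) → 1 crossing.
Z-9: 4–5 at easting≈384534.6 (left), 6–1 at easting≈407326.7 (left) → 0 crossings.
Z-10: no edge straddles that height → 0 crossings.
Only Z-17 has an odd count, so the point is inside Z-17.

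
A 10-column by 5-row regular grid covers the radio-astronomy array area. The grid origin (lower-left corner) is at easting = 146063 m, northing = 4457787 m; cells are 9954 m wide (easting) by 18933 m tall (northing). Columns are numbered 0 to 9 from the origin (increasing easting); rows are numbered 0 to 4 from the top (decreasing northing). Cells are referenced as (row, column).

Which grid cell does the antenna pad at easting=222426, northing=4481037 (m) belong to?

Column index: ⌊(222426 − 146063) / 9954⌋ = ⌊7.672⌋ = 7
Row offset from origin: ⌊(4481037 − 4457787) / 18933⌋ = ⌊1.228⌋ = 1 → row 3 (counted from top)

(3, 7)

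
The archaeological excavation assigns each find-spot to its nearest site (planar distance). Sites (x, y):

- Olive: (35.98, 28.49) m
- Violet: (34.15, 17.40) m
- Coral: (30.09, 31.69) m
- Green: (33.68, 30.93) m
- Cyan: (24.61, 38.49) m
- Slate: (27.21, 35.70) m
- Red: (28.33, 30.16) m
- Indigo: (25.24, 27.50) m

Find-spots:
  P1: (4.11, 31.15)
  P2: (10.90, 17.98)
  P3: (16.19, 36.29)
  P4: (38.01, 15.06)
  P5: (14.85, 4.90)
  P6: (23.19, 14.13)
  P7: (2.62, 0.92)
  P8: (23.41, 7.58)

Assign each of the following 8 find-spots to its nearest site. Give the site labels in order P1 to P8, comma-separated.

Indigo, Indigo, Cyan, Violet, Violet, Violet, Indigo, Violet

P1 → Indigo (d²=459.80)
P2 → Indigo (d²=296.27)
P3 → Cyan (d²=75.74)
P4 → Violet (d²=20.38)
P5 → Violet (d²=528.74)
P6 → Violet (d²=130.81)
P7 → Indigo (d²=1218.16)
P8 → Violet (d²=211.78)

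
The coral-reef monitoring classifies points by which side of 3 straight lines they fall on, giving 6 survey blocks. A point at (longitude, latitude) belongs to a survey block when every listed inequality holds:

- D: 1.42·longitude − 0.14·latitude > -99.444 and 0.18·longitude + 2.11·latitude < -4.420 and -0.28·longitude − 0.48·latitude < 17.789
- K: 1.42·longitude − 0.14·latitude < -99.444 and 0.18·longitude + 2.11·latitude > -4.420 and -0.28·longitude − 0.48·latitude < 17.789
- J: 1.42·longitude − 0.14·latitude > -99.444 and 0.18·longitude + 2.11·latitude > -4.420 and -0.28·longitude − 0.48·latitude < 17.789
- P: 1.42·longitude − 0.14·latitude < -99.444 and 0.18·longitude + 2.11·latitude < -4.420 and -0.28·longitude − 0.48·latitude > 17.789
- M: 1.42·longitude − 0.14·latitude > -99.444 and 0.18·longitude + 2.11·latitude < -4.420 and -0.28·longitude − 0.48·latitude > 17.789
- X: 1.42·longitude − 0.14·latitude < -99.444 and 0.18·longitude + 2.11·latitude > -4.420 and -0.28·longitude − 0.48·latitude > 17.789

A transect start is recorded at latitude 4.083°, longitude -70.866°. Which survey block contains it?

X

1.42·-70.866 − 0.14·4.083 = -101.201, which is < -99.444
0.18·-70.866 + 2.11·4.083 = -4.141, which is > -4.420
-0.28·-70.866 − 0.48·4.083 = 17.883, which is > 17.789
This sign pattern matches X.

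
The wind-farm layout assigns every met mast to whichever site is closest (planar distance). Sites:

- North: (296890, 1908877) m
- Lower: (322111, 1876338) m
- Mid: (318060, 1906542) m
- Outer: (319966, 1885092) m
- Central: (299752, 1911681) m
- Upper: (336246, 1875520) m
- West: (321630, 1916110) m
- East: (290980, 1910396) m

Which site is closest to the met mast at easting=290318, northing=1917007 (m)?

Squared distances to each site:
North: 109288084.000; Lower: 2664762410.000; Mid: 879134789.000; Outer: 1897571129.000; Central: 117366632.000; Upper: 3830552353.000; West: 981245953.000; East: 44143565.000.
Minimum at East.

East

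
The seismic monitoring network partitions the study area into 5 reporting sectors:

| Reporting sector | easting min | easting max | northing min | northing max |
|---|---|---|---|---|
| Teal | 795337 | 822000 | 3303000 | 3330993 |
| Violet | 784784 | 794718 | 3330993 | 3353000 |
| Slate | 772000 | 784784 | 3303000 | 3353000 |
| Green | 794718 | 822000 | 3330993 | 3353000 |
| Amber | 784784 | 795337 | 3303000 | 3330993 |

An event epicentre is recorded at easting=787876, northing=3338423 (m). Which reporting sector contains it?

The point has easting = 787876 and northing = 3338423.
Only Violet satisfies 784784 ≤ easting ≤ 794718 and 3330993 ≤ northing ≤ 3353000.

Violet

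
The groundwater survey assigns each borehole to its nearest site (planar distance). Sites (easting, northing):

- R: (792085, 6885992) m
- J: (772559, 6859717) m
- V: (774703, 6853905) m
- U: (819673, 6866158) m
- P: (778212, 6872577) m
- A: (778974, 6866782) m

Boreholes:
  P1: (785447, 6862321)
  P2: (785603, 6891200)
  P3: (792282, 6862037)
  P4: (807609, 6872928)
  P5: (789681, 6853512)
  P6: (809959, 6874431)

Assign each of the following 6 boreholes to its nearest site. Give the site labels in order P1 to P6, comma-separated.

A, R, A, U, V, U

P1 → A (d²=61800250.00)
P2 → R (d²=69139588.00)
P3 → A (d²=199617889.00)
P4 → U (d²=191372996.00)
P5 → V (d²=224494933.00)
P6 → U (d²=162804325.00)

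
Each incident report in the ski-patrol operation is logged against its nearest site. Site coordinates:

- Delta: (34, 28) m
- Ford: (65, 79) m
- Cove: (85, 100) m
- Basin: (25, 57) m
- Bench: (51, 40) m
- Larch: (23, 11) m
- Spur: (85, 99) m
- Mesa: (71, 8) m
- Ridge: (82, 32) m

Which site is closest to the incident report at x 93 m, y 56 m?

Ridge

Squared distances to each site:
Delta: 4265.000; Ford: 1313.000; Cove: 2000.000; Basin: 4625.000; Bench: 2020.000; Larch: 6925.000; Spur: 1913.000; Mesa: 2788.000; Ridge: 697.000.
Minimum at Ridge.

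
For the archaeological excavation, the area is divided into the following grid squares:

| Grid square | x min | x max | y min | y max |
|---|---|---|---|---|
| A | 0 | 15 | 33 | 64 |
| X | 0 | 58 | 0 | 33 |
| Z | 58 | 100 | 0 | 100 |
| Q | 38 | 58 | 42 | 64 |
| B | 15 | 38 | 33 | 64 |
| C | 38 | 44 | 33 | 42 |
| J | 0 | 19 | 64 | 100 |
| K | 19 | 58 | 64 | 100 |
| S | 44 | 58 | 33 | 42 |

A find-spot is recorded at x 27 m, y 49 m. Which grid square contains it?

The point has x = 27 and y = 49.
Only B satisfies 15 ≤ x ≤ 38 and 33 ≤ y ≤ 64.

B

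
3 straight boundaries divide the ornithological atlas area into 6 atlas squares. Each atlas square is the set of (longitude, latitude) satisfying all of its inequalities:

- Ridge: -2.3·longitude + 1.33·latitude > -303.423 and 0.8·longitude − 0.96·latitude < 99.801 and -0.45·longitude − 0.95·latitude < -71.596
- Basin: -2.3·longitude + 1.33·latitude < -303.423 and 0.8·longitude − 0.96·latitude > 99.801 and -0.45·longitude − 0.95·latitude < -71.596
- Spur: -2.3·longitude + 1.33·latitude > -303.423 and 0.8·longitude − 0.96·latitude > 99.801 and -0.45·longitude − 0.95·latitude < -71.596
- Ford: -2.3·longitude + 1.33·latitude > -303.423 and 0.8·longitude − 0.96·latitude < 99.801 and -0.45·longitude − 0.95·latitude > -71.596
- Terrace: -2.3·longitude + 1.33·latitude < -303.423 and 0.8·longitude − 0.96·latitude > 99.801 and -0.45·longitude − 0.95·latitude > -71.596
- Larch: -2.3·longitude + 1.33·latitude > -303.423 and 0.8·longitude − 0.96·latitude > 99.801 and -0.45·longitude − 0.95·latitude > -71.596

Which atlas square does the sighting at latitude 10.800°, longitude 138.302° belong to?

-2.3·138.302 + 1.33·10.800 = -303.731, which is < -303.423
0.8·138.302 − 0.96·10.800 = 100.274, which is > 99.801
-0.45·138.302 − 0.95·10.800 = -72.496, which is < -71.596
This sign pattern matches Basin.

Basin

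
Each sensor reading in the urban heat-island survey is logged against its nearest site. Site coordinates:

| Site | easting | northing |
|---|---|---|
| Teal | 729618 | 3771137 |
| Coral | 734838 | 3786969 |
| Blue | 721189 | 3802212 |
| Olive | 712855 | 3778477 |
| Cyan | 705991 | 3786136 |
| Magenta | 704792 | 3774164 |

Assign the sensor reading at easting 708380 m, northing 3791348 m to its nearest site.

Squared distances to each site:
Teal: 859537165.000; Coral: 719201405.000; Blue: 282096977.000; Olive: 185688266.000; Cyan: 32872265.000; Magenta: 308163600.000.
Minimum at Cyan.

Cyan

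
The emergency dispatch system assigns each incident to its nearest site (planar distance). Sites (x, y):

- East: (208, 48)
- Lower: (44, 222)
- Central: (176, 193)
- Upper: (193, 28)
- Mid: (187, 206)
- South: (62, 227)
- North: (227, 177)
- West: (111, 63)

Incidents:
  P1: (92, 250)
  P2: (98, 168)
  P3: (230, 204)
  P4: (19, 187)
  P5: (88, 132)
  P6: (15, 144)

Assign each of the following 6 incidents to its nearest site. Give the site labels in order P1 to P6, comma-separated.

South, South, North, Lower, West, Lower

P1 → South (d²=1429.00)
P2 → South (d²=4777.00)
P3 → North (d²=738.00)
P4 → Lower (d²=1850.00)
P5 → West (d²=5290.00)
P6 → Lower (d²=6925.00)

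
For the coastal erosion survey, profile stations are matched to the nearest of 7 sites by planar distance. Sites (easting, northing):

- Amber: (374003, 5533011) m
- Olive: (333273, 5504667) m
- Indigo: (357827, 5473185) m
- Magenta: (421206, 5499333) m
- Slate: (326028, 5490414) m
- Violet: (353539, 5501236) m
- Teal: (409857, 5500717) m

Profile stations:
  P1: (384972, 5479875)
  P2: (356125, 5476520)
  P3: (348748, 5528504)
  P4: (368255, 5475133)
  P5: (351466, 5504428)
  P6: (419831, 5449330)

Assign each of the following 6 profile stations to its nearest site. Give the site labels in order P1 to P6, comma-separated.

Indigo, Indigo, Amber, Indigo, Violet, Magenta

P1 → Indigo (d²=781607125.00)
P2 → Indigo (d²=14019029.00)
P3 → Amber (d²=658128074.00)
P4 → Indigo (d²=112537888.00)
P5 → Violet (d²=14486193.00)
P6 → Magenta (d²=2502190634.00)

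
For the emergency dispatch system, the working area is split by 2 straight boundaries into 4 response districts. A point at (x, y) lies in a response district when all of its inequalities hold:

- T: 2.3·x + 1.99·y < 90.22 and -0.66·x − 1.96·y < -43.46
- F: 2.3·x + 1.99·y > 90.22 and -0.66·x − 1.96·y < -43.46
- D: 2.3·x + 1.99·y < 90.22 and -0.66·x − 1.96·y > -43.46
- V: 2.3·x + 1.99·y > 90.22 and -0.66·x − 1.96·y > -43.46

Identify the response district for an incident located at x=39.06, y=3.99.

2.3·39.06 + 1.99·3.99 = 97.778, which is > 90.22
-0.66·39.06 − 1.96·3.99 = -33.600, which is > -43.46
This sign pattern matches V.

V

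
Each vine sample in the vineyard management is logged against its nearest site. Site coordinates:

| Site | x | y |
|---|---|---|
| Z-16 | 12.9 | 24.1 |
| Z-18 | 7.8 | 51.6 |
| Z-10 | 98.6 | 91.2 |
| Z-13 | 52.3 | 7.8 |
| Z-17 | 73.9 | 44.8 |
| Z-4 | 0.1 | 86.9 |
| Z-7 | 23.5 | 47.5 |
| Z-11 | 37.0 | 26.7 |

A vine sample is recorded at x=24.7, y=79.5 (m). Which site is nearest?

Z-4

Squared distances to each site:
Z-16: 3208.400; Z-18: 1064.020; Z-10: 5598.100; Z-13: 5902.650; Z-17: 3624.730; Z-4: 659.920; Z-7: 1025.440; Z-11: 2939.130.
Minimum at Z-4.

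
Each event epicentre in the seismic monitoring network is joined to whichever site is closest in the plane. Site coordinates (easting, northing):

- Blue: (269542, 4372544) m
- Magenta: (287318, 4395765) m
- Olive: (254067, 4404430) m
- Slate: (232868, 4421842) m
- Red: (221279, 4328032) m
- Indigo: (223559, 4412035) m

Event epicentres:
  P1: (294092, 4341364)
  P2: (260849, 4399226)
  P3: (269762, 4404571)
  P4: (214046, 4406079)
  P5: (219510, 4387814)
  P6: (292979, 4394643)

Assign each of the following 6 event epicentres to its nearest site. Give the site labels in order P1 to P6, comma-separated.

P1 → Blue (d²=1574894900.00)
P2 → Olive (d²=73077140.00)
P3 → Olive (d²=246352906.00)
P4 → Indigo (d²=125971105.00)
P5 → Indigo (d²=603051242.00)
P6 → Magenta (d²=33305805.00)

Blue, Olive, Olive, Indigo, Indigo, Magenta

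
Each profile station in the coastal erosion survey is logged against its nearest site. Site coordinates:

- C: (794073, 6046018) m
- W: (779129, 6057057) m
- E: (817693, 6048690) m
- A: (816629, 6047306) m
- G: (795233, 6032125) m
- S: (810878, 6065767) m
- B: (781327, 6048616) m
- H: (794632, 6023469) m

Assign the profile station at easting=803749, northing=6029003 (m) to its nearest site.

Squared distances to each site:
C: 383135201.000; W: 1393171316.000; E: 582013105.000; A: 500894209.000; G: 82269140.000; S: 1402414337.000; B: 887415853.000; H: 113744845.000.
Minimum at G.

G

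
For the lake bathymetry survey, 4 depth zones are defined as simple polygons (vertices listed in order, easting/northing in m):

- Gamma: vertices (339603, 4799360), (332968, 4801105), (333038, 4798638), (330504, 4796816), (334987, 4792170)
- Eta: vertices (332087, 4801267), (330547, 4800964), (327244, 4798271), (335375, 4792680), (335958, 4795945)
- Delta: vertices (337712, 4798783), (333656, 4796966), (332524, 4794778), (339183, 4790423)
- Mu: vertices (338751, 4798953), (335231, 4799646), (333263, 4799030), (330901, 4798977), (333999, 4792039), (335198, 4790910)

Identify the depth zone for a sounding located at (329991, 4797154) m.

Cast a ray rightward from (329991, 4797154). For each polygon, the edges (by vertex number in listed order) whose endpoints lie on opposite sides of northing = 4797154, where each meets that height, and whether that is right or left of the point:
Gamma: 3–4 at easting≈330974.1 (right), 5–1 at easting≈338186.7 (right) → 2 crossings.
Eta: 3–4 at easting≈328868.5 (left), 5–1 at easting≈335078.6 (right) → 1 crossing.
Delta: 1–2 at easting≈334075.7 (right), 4–1 at easting≈337998.6 (right) → 2 crossings.
Mu: 4–5 at easting≈331715.0 (right), 6–1 at easting≈337956.3 (right) → 2 crossings.
Only Eta has an odd count, so the point is inside Eta.

Eta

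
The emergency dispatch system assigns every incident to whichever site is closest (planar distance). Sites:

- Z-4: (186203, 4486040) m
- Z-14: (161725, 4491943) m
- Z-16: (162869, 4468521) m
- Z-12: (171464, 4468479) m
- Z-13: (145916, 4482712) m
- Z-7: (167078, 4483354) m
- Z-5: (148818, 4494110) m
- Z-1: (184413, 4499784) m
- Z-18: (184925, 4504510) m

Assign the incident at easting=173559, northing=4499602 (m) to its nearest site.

Squared distances to each site:
Z-4: 343798580.000; Z-14: 198703837.000; Z-16: 1080304661.000; Z-12: 973030154.000; Z-13: 1049407549.000; Z-7: 306000865.000; Z-5: 642279145.000; Z-1: 117842440.000; Z-18: 153274420.000.
Minimum at Z-1.

Z-1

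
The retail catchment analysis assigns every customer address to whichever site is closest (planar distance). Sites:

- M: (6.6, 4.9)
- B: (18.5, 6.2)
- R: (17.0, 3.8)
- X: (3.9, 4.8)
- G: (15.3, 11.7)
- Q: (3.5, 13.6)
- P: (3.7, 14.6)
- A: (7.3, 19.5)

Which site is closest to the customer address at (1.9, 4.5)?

Squared distances to each site:
M: 22.250; B: 278.450; R: 228.500; X: 4.090; G: 231.400; Q: 85.370; P: 105.250; A: 254.160.
Minimum at X.

X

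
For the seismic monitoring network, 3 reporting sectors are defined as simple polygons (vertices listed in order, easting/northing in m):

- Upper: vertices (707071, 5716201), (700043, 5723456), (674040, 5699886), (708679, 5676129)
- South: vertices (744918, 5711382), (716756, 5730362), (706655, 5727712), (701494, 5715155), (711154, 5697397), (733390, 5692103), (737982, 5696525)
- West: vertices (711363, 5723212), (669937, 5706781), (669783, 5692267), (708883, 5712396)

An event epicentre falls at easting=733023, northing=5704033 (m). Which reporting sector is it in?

Cast a ray rightward from (733023, 5704033). For each polygon, the edges (by vertex number in listed order) whose endpoints lie on opposite sides of northing = 5704033, where each meets that height, and whether that is right or left of the point:
Upper: 2–3 at easting≈678615.1 (left), 4–1 at easting≈707559.3 (left) → 0 crossings.
South: 4–5 at easting≈707544.1 (left), 7–1 at easting≈741487.1 (right) → 1 crossing.
West: 2–3 at easting≈669907.8 (left), 3–4 at easting≈692638.1 (left) → 0 crossings.
Only South has an odd count, so the point is inside South.

South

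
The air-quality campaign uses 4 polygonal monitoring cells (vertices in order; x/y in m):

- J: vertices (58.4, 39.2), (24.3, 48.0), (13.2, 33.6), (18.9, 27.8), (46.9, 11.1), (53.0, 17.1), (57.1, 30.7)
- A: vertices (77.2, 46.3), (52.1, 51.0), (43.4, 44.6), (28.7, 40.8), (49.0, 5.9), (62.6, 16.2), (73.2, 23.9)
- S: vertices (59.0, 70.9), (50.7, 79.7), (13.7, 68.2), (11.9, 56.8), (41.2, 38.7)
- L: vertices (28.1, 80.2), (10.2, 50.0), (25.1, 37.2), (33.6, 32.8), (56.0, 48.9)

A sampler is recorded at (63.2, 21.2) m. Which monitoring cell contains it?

A

Cast a ray rightward from (63.2, 21.2). For each polygon, the edges (by vertex number in listed order) whose endpoints lie on opposite sides of y = 21.2, where each meets that height, and whether that is right or left of the point:
J: 4–5 at x≈29.97 (left), 6–7 at x≈54.24 (left) → 0 crossings.
A: 4–5 at x≈40.10 (left), 6–7 at x≈69.48 (right) → 1 crossing.
S: no edge straddles that height → 0 crossings.
L: no edge straddles that height → 0 crossings.
Only A has an odd count, so the point is inside A.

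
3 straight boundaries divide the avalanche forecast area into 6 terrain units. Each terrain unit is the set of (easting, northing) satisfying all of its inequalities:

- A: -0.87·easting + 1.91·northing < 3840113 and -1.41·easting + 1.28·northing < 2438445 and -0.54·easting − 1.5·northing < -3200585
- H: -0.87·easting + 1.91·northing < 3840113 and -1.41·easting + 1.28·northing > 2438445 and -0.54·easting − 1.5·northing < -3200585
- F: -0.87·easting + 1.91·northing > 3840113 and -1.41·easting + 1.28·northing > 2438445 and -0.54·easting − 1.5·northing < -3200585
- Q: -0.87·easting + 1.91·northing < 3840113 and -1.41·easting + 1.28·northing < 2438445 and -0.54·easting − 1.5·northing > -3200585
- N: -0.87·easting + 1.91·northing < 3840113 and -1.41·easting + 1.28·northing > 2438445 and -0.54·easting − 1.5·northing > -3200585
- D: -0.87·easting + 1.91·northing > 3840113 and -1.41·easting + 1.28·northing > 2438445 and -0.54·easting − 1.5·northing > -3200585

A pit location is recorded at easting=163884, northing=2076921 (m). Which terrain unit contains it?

A

-0.87·163884 + 1.91·2076921 = 3824340.030, which is < 3840113
-1.41·163884 + 1.28·2076921 = 2427382.440, which is < 2438445
-0.54·163884 − 1.5·2076921 = -3203878.860, which is < -3200585
This sign pattern matches A.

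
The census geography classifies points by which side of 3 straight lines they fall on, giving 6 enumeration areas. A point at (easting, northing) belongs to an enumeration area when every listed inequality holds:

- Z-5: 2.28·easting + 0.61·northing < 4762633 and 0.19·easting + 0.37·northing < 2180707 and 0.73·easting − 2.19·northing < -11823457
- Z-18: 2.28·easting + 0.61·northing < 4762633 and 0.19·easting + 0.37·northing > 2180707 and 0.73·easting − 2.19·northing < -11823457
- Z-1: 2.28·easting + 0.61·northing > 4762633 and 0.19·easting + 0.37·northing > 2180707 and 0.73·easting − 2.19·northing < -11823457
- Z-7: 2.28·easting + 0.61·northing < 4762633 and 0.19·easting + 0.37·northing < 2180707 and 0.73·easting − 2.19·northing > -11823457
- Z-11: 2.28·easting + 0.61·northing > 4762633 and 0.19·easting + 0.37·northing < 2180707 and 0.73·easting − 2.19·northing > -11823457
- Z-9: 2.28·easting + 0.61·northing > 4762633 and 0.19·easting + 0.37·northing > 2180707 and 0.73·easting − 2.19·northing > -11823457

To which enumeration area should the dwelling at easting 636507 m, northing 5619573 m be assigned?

Z-1

2.28·636507 + 0.61·5619573 = 4879175.490, which is > 4762633
0.19·636507 + 0.37·5619573 = 2200178.340, which is > 2180707
0.73·636507 − 2.19·5619573 = -11842214.760, which is < -11823457
This sign pattern matches Z-1.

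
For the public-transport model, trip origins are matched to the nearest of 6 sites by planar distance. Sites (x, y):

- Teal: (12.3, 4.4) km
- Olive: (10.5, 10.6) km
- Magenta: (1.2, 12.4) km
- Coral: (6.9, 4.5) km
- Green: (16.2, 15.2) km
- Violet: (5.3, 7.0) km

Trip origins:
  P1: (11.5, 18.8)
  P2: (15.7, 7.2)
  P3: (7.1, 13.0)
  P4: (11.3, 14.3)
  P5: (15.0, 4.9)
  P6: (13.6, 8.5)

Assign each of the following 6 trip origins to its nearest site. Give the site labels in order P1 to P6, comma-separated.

P1 → Green (d²=35.05)
P2 → Teal (d²=19.40)
P3 → Olive (d²=17.32)
P4 → Olive (d²=14.33)
P5 → Teal (d²=7.54)
P6 → Olive (d²=14.02)

Green, Teal, Olive, Olive, Teal, Olive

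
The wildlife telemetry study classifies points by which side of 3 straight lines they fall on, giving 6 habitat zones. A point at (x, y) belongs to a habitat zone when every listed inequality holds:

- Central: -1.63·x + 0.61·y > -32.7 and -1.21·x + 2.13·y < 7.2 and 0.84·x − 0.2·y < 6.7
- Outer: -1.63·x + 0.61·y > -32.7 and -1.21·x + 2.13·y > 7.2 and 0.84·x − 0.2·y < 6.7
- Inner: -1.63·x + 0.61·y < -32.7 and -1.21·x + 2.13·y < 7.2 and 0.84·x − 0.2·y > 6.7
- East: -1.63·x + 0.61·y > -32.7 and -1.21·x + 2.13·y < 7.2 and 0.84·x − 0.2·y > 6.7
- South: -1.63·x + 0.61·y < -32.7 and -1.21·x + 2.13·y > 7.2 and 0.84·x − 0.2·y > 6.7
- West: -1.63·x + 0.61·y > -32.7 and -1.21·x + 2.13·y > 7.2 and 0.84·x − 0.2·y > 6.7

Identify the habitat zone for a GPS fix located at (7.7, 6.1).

-1.63·7.7 + 0.61·6.1 = -8.830, which is > -32.7
-1.21·7.7 + 2.13·6.1 = 3.676, which is < 7.2
0.84·7.7 − 0.2·6.1 = 5.248, which is < 6.7
This sign pattern matches Central.

Central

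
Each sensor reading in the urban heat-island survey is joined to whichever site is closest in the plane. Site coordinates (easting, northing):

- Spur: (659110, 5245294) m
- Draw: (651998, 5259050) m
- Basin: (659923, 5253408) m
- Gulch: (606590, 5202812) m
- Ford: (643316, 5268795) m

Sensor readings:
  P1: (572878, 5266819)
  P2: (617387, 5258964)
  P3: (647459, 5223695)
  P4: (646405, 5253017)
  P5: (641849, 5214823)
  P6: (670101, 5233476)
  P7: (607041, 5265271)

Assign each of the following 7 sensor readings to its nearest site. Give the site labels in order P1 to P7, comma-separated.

P1 → Ford (d²=4965416420.00)
P2 → Ford (d²=768961602.00)
P3 → Spur (d²=602262602.00)
P4 → Draw (d²=67678738.00)
P5 → Spur (d²=1226423962.00)
P6 → Spur (d²=260467205.00)
P7 → Ford (d²=1328294201.00)

Ford, Ford, Spur, Draw, Spur, Spur, Ford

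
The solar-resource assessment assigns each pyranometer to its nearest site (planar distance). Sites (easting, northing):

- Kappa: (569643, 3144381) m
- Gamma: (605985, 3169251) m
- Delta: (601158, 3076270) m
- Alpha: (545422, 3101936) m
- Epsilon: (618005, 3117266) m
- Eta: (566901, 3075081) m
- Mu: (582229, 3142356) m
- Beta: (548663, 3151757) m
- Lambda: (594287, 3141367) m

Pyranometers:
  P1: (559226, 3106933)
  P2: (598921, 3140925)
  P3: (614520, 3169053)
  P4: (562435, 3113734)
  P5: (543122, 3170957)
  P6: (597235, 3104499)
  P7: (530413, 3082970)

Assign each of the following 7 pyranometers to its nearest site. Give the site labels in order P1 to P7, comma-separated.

P1 → Alpha (d²=215520425.00)
P2 → Lambda (d²=21669320.00)
P3 → Gamma (d²=72885429.00)
P4 → Alpha (d²=428634973.00)
P5 → Beta (d²=399342681.00)
P6 → Epsilon (d²=594389189.00)
P7 → Alpha (d²=584979237.00)

Alpha, Lambda, Gamma, Alpha, Beta, Epsilon, Alpha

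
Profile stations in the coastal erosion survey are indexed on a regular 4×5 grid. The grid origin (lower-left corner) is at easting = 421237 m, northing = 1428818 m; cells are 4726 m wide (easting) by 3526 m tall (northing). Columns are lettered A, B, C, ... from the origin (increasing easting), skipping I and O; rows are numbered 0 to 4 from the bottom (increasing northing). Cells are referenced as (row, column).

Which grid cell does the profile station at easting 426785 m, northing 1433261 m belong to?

Column index: ⌊(426785 − 421237) / 4726⌋ = ⌊1.174⌋ = 1 → column B
Row offset from origin: ⌊(1433261 − 1428818) / 3526⌋ = ⌊1.260⌋ = 1 → row 1

(1, B)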